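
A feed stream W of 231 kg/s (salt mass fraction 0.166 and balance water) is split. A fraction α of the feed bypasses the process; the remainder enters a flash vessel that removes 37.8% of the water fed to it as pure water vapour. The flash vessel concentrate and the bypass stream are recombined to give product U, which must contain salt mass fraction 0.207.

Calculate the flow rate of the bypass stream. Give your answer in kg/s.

All 231×0.166 = 38.346 kg/s of salt reaches U, so U = 38.346/0.207 = 185.25 kg/s and vapour = 45.754 kg/s.
The evaporator receives (1−α)·231 of feed at 0.834 water and removes 0.378 of that water:
0.378×0.834×(1−α)×231 = 45.754
(1−α) = 45.754/72.823 = 0.6283;  α = 0.3717.
Bypass flow = 0.3717×231 = 85.867 kg/s.

85.87 kg/s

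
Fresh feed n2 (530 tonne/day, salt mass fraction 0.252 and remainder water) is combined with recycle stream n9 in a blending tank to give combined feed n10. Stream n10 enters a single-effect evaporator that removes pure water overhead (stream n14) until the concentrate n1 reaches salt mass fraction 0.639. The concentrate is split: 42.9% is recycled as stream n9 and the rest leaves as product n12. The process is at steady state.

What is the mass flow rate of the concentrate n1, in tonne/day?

Overall salt balance (none leaves overhead): salt in fresh feed = salt in product, i.e. 530×0.252 = (1−0.429)·n1·0.639.
n1 = 133.56/(0.639×0.571) = 366.05 tonne/day.

366 tonne/day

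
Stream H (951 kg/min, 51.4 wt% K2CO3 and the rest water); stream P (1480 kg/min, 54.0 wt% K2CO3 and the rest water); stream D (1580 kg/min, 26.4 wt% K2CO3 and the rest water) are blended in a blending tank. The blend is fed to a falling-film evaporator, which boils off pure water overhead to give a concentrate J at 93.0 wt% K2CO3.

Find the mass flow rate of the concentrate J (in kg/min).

K2CO3 entering = 951×0.514 + 1480×0.540 + 1580×0.264 = 1705.1 kg/min.
All K2CO3 reports to J, so J = 1705.1/0.930 = 1833.5 kg/min.

1833 kg/min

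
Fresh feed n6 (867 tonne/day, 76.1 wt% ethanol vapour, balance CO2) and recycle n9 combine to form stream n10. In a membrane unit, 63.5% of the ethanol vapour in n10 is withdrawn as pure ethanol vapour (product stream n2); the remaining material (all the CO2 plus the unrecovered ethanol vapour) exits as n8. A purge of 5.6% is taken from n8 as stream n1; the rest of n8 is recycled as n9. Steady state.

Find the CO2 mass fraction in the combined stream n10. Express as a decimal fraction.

CO2 enters only via n6 and leaves only via the purge: 867×0.239 = 0.056×(CO2 in n8), and the membrane unit passes all CO2, so CO2 in n10 = CO2 in n8 = 3700.2 tonne/day.
ethanol vapour in n10: m_A = 867×0.761 + (1−0.056)·(1−0.635)·m_A, so m_A = 659.79/0.6554 = 1006.6 tonne/day.
n10 = 1006.6 + 3700.2 = 4706.9 tonne/day.
CO2 fraction in n10 = 3700.2/4706.9 = 0.786.

0.786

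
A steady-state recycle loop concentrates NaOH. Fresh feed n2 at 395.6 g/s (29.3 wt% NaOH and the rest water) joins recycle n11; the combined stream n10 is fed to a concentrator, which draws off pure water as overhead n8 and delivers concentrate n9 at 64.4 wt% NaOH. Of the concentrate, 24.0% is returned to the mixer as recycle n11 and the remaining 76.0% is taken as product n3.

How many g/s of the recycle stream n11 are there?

56.84 g/s

Overall NaOH balance (none leaves overhead): NaOH in fresh feed = NaOH in product, i.e. 395.6×0.293 = (1−0.240)·n9·0.644.
n9 = 115.91/(0.644×0.760) = 236.82 g/s.
Recycle n11 = 0.240×236.82 = 56.838 g/s.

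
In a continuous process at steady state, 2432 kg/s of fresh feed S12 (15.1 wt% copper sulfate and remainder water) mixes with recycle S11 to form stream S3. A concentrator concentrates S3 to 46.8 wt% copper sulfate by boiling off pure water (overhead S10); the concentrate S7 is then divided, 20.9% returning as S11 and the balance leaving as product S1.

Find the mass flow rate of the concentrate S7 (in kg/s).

Overall copper sulfate balance (none leaves overhead): copper sulfate in fresh feed = copper sulfate in product, i.e. 2432×0.151 = (1−0.209)·S7·0.468.
S7 = 367.23/(0.468×0.791) = 992.01 kg/s.

992 kg/s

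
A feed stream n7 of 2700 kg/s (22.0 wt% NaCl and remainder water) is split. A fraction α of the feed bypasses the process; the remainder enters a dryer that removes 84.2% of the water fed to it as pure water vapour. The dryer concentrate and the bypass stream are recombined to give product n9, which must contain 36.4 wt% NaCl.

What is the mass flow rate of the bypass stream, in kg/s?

All 2700×0.220 = 594 kg/s of NaCl reaches n9, so n9 = 594/0.364 = 1631.9 kg/s and vapour = 1068.1 kg/s.
The evaporator receives (1−α)·2700 of feed at 0.780 water and removes 0.842 of that water:
0.842×0.780×(1−α)×2700 = 1068.1
(1−α) = 1068.1/1773.3 = 0.6024;  α = 0.3976.
Bypass flow = 0.3976×2700 = 1073.6 kg/s.

1074 kg/s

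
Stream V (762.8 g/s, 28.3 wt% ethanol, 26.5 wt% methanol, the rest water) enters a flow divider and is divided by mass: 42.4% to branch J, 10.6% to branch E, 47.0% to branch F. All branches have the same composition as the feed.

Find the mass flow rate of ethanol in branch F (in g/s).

Branch F total = 0.470×762.8 = 358.52 g/s.
ethanol in F = 0.283×358.52 = 101.46 g/s.

101.5 g/s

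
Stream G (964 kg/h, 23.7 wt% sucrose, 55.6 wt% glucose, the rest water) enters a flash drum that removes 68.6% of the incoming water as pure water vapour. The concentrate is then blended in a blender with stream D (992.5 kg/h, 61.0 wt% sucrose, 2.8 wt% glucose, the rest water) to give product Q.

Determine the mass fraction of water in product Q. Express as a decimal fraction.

0.232

Vapour removed = 0.686×0.207×964 = 136.89 kg/h; concentrate = 827.11 kg/h.
water reaching the mixer = 62.658 (from concentrate) + 992.5×0.362 = 421.94 kg/h.
Product flow = 827.11 + 992.5 = 1819.6 kg/h; water fraction = 0.232.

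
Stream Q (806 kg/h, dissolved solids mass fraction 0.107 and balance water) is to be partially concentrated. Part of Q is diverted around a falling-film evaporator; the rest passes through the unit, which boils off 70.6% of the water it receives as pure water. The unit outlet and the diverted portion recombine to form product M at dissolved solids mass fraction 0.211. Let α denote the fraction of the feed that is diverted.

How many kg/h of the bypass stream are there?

All 806×0.107 = 86.242 kg/h of dissolved solids reaches M, so M = 86.242/0.211 = 408.73 kg/h and vapour = 397.27 kg/h.
The evaporator receives (1−α)·806 of feed at 0.893 water and removes 0.706 of that water:
0.706×0.893×(1−α)×806 = 397.27
(1−α) = 397.27/508.15 = 0.7818;  α = 0.2182.
Bypass flow = 0.2182×806 = 175.87 kg/h.

175.9 kg/h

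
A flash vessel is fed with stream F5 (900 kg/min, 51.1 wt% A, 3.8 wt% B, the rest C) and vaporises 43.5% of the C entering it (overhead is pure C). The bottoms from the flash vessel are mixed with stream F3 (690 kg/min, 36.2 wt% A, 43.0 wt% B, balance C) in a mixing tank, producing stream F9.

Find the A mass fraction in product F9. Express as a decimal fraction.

0.502

Vapour removed = 0.435×0.451×900 = 176.57 kg/min; concentrate = 723.43 kg/min.
A reaching the mixer = 459.9 (from concentrate) + 690×0.362 = 709.68 kg/min.
Product flow = 723.43 + 690 = 1413.4 kg/min; A fraction = 0.502.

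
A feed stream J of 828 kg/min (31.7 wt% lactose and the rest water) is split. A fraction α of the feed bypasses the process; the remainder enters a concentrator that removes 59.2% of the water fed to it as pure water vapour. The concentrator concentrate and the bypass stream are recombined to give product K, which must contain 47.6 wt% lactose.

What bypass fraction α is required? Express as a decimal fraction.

0.174

All 828×0.317 = 262.48 kg/min of lactose reaches K, so K = 262.48/0.476 = 551.42 kg/min and vapour = 276.58 kg/min.
The evaporator receives (1−α)·828 of feed at 0.683 water and removes 0.592 of that water:
0.592×0.683×(1−α)×828 = 276.58
(1−α) = 276.58/334.79 = 0.8261;  α = 0.1739.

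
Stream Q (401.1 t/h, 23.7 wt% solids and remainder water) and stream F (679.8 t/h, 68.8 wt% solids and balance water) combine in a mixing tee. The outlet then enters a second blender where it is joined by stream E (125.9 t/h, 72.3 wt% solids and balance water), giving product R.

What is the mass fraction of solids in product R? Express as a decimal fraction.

Overall, product flow = 1206.8 t/h.
solids in = 401.1×0.237 + 679.8×0.688 + 125.9×0.723 = 653.79 t/h.
solids fraction in R = 0.542.

0.542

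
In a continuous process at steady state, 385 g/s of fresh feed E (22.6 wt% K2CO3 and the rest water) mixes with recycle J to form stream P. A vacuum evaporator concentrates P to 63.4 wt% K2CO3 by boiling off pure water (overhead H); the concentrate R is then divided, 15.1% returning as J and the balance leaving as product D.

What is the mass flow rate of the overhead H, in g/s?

Overall K2CO3 balance (none leaves overhead): K2CO3 in fresh feed = K2CO3 in product, i.e. 385×0.226 = (1−0.151)·R·0.634.
R = 87.01/(0.634×0.849) = 161.65 g/s.
Recycle J = 0.151×161.65 = 24.409 g/s.
Combined feed P = 385 + 24.409 = 409.41 g/s.
Overhead H = P − R = 409.41 − 161.65 = 247.76 g/s.

247.8 g/s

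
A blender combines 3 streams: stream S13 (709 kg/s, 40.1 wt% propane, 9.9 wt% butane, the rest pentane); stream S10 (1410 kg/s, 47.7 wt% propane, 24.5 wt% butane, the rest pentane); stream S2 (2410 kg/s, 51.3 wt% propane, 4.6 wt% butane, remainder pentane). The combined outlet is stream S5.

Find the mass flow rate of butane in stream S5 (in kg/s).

butane out = butane in = 709×0.099 + 1410×0.245 + 2410×0.046 = 526.5 kg/s.

526.5 kg/s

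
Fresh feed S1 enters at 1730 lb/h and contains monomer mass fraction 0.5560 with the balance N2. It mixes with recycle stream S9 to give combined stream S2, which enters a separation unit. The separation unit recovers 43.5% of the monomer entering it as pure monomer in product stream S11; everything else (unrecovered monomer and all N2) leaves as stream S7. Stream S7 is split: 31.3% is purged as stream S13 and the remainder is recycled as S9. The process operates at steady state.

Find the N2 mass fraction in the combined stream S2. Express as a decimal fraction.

0.6095

N2 enters only via S1 and leaves only via the purge: 1730×0.444 = 0.313×(N2 in S7), and the separation unit passes all N2, so N2 in S2 = N2 in S7 = 2454.1 lb/h.
monomer in S2: m_A = 1730×0.556 + (1−0.313)·(1−0.435)·m_A, so m_A = 961.88/0.6118 = 1572.1 lb/h.
S2 = 1572.1 + 2454.1 = 4026.2 lb/h.
N2 fraction in S2 = 2454.1/4026.2 = 0.6095.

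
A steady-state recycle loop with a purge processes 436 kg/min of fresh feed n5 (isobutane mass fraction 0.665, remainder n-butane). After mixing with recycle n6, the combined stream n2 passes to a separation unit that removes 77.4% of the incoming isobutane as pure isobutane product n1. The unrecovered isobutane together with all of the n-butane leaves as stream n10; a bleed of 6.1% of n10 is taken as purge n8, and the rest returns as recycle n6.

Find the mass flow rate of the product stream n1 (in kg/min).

isobutane in n2: m_A = 436×0.665 + (1−0.061)·(1−0.774)·m_A, so m_A = 289.94/0.7878 = 368.04 kg/min.
Product n1 = 0.774×368.04 = 284.87 kg/min.

284.9 kg/min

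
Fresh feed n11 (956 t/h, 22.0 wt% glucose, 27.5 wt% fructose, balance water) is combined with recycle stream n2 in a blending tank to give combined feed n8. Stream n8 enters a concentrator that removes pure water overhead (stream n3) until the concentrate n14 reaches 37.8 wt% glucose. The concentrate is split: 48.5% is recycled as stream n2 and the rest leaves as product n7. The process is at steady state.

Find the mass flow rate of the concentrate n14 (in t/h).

Overall glucose balance (none leaves overhead): glucose in fresh feed = glucose in product, i.e. 956×0.220 = (1−0.485)·n14·0.378.
n14 = 210.32/(0.378×0.515) = 1080.4 t/h.

1080 t/h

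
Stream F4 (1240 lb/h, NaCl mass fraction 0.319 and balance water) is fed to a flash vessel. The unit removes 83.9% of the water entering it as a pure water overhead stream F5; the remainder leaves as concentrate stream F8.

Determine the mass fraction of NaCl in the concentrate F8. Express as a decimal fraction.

0.744

NaCl is not removed: 1240×0.319 = 395.56 lb/h of NaCl enters F8.
water entering = 1240×0.681 = 844.44 lb/h; overhead removed = 0.839×844.44 = 708.49 lb/h.
Concentrate = 1240 − 708.49 = 531.51 lb/h.
Mass fraction = 395.56/531.51 = 0.744.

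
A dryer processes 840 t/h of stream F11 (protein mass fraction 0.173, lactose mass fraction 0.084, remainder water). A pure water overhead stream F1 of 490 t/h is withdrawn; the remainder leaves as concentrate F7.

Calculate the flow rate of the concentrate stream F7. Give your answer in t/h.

Concentrate = 840 − 490 = 350 t/h.

350 t/h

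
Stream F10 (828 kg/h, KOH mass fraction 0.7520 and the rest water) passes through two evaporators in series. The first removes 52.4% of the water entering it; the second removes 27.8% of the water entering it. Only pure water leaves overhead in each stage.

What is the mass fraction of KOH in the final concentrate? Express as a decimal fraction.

water in feed = 828×0.248 = 205.34 kg/h.
After stage 1: water left = (1−0.524)×205.34 = 97.744; stream total = 720.4 kg/h.
After stage 2: water left = (1−0.278)×97.744 = 70.571; final concentrate = 693.23 kg/h.
KOH fraction = 622.66/693.23 = 0.8982.

0.8982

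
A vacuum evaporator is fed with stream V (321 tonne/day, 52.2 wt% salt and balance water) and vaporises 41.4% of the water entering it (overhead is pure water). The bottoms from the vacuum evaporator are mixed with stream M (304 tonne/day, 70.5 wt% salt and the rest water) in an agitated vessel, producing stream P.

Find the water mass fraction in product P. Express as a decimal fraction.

Vapour removed = 0.414×0.478×321 = 63.523 tonne/day; concentrate = 257.48 tonne/day.
water reaching the mixer = 89.915 (from concentrate) + 304×0.295 = 179.59 tonne/day.
Product flow = 257.48 + 304 = 561.48 tonne/day; water fraction = 0.320.

0.320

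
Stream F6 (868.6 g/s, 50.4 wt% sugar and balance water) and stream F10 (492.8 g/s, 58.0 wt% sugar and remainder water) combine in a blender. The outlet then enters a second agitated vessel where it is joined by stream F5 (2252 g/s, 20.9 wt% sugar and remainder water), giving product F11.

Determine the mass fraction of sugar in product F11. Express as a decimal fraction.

0.331

Overall, product flow = 3613.4 g/s.
sugar in = 868.6×0.504 + 492.8×0.580 + 2252×0.209 = 1194.3 g/s.
sugar fraction in F11 = 0.331.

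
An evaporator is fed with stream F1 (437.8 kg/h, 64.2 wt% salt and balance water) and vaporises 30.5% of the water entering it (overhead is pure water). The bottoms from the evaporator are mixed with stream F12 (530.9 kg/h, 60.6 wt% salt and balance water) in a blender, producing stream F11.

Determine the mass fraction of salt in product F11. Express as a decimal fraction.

Vapour removed = 0.305×0.358×437.8 = 47.803 kg/h; concentrate = 390 kg/h.
salt reaching the mixer = 281.07 (from concentrate) + 530.9×0.606 = 602.79 kg/h.
Product flow = 390 + 530.9 = 920.9 kg/h; salt fraction = 0.655.

0.655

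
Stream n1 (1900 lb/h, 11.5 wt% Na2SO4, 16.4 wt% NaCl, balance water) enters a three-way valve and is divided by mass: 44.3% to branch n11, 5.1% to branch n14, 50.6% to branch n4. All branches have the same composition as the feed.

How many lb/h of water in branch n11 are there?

Branch n11 total = 0.443×1900 = 841.7 lb/h.
water in n11 = 0.721×841.7 = 606.87 lb/h.

606.9 lb/h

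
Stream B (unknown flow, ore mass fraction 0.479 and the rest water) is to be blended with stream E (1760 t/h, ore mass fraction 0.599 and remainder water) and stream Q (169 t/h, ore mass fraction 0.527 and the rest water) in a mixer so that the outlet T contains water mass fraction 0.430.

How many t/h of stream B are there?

481 t/h

Let B be the unknown flow. Total out = 1929 + B.
water balance: 785.7 + 0.521·B = 0.430·(1929 + B)
(0.521 − 0.430)·B = 0.430×1929 − 785.7 = 43.773
B = 43.773 / 0.091 = 481.02 t/h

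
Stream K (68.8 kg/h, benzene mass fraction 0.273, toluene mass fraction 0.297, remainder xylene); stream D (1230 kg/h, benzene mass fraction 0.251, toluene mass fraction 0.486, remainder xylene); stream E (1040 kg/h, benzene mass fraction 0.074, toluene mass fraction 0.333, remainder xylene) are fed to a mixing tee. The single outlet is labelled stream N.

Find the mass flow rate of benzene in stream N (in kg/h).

benzene out = benzene in = 68.8×0.273 + 1230×0.251 + 1040×0.074 = 404.47 kg/h.

404.5 kg/h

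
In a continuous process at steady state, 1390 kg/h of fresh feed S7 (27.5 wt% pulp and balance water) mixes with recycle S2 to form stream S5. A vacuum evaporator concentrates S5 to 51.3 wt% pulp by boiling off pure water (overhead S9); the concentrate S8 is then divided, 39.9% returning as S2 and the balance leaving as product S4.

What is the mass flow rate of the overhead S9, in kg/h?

Overall pulp balance (none leaves overhead): pulp in fresh feed = pulp in product, i.e. 1390×0.275 = (1−0.399)·S8·0.513.
S8 = 382.25/(0.513×0.601) = 1239.8 kg/h.
Recycle S2 = 0.399×1239.8 = 494.68 kg/h.
Combined feed S5 = 1390 + 494.68 = 1884.7 kg/h.
Overhead S9 = S5 − S8 = 1884.7 − 1239.8 = 644.87 kg/h.

644.9 kg/h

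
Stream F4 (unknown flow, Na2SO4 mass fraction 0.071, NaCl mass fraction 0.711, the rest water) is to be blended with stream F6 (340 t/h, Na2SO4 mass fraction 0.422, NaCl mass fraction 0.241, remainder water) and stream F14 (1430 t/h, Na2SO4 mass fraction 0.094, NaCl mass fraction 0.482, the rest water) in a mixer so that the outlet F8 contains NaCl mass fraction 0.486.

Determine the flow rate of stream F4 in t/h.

395.6 t/h

Let F4 be the unknown flow. Total out = 1770 + F4.
NaCl balance: 771.2 + 0.711·F4 = 0.486·(1770 + F4)
(0.711 − 0.486)·F4 = 0.486×1770 − 771.2 = 89.02
F4 = 89.02 / 0.225 = 395.64 t/h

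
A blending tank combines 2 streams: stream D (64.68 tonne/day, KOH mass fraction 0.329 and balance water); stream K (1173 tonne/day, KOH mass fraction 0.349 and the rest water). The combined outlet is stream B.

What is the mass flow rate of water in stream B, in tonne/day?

water out = water in = 64.68×0.671 + 1173×0.651 = 807.02 tonne/day.

807 tonne/day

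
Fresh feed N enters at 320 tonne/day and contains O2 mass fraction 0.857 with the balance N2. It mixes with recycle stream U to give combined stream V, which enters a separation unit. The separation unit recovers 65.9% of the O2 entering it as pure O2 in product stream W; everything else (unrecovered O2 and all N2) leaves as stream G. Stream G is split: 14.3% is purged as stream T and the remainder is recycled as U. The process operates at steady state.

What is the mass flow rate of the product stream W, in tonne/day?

O2 in V: m_A = 320×0.857 + (1−0.143)·(1−0.659)·m_A, so m_A = 274.24/0.7078 = 387.47 tonne/day.
Product W = 0.659×387.47 = 255.35 tonne/day.

255.3 tonne/day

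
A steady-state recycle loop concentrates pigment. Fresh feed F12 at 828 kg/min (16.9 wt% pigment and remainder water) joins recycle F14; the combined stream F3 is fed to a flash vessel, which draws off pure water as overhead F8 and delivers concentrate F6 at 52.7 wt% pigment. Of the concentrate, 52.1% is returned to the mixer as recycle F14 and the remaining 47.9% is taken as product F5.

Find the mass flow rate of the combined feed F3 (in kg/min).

1117 kg/min

Overall pigment balance (none leaves overhead): pigment in fresh feed = pigment in product, i.e. 828×0.169 = (1−0.521)·F6·0.527.
F6 = 139.93/(0.527×0.479) = 554.33 kg/min.
Recycle F14 = 0.521×554.33 = 288.81 kg/min.
Combined feed F3 = 828 + 288.81 = 1116.8 kg/min.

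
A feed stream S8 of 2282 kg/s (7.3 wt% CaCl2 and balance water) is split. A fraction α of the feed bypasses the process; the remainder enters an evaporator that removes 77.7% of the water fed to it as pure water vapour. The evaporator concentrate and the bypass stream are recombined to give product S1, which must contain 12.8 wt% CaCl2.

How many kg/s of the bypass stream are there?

All 2282×0.073 = 166.59 kg/s of CaCl2 reaches S1, so S1 = 166.59/0.128 = 1301.5 kg/s and vapour = 980.55 kg/s.
The evaporator receives (1−α)·2282 of feed at 0.927 water and removes 0.777 of that water:
0.777×0.927×(1−α)×2282 = 980.55
(1−α) = 980.55/1643.7 = 0.5966;  α = 0.4034.
Bypass flow = 0.4034×2282 = 920.66 kg/s.

920.7 kg/s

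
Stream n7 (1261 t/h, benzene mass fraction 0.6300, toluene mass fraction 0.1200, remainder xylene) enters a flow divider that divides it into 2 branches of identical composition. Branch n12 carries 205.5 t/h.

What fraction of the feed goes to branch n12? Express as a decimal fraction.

Fraction to n12 = 205.5/1261 = 0.1630.

0.163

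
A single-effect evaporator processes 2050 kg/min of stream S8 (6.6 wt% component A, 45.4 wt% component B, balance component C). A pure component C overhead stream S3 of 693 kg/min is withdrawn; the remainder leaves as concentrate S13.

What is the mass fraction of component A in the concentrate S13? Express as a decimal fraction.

0.0997

component A is not removed: 2050×0.066 = 135.3 kg/min of component A enters S13.
Concentrate = 2050 − 693 = 1357 kg/min.
Mass fraction = 135.3/1357 = 0.0997.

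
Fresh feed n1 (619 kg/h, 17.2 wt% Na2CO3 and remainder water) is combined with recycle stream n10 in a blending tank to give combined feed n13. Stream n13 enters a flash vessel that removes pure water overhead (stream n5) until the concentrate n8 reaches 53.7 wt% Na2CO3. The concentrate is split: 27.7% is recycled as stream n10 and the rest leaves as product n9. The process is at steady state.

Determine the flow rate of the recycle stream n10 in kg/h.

75.96 kg/h

Overall Na2CO3 balance (none leaves overhead): Na2CO3 in fresh feed = Na2CO3 in product, i.e. 619×0.172 = (1−0.277)·n8·0.537.
n8 = 106.47/(0.537×0.723) = 274.22 kg/h.
Recycle n10 = 0.277×274.22 = 75.96 kg/h.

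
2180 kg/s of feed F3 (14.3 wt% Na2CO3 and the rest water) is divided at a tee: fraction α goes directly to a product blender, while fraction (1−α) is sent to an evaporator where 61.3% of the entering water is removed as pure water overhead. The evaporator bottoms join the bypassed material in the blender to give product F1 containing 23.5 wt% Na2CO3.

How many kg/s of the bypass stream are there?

All 2180×0.143 = 311.74 kg/s of Na2CO3 reaches F1, so F1 = 311.74/0.235 = 1326.6 kg/s and vapour = 853.45 kg/s.
The evaporator receives (1−α)·2180 of feed at 0.857 water and removes 0.613 of that water:
0.613×0.857×(1−α)×2180 = 853.45
(1−α) = 853.45/1145.2 = 0.7452;  α = 0.2548.
Bypass flow = 0.2548×2180 = 555.44 kg/s.

555.4 kg/s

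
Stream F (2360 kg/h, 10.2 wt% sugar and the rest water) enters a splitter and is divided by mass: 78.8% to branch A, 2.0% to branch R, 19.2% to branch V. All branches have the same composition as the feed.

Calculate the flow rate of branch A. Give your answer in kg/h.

1860 kg/h

Branch A flow = 0.788×2360 = 1859.7 kg/h.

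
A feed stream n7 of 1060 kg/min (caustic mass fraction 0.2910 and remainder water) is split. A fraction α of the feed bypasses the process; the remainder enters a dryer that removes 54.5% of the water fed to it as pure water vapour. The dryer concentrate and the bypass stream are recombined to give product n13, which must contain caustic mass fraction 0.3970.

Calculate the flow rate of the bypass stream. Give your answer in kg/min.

All 1060×0.291 = 308.46 kg/min of caustic reaches n13, so n13 = 308.46/0.397 = 776.98 kg/min and vapour = 283.02 kg/min.
The evaporator receives (1−α)·1060 of feed at 0.709 water and removes 0.545 of that water:
0.545×0.709×(1−α)×1060 = 283.02
(1−α) = 283.02/409.59 = 0.6910;  α = 0.3090.
Bypass flow = 0.3090×1060 = 327.55 kg/min.

327.5 kg/min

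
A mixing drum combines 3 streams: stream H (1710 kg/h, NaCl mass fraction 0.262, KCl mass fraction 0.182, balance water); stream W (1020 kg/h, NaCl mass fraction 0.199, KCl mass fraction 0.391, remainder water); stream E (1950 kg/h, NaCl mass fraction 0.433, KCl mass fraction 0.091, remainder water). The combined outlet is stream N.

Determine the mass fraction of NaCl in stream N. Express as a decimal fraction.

0.320

Total flow out = 1710 + 1020 + 1950 = 4680 kg/h.
NaCl in = 1710×0.262 + 1020×0.199 + 1950×0.433 = 1495.4 kg/h.
NaCl mass fraction in N = 1495.4/4680 = 0.320.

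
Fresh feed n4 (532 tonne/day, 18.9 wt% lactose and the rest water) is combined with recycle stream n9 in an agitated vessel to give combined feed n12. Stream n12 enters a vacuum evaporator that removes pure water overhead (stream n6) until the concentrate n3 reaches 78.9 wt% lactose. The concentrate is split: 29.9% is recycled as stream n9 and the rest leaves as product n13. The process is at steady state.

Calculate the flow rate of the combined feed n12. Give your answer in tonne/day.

586.4 tonne/day

Overall lactose balance (none leaves overhead): lactose in fresh feed = lactose in product, i.e. 532×0.189 = (1−0.299)·n3·0.789.
n3 = 100.55/(0.789×0.701) = 181.79 tonne/day.
Recycle n9 = 0.299×181.79 = 54.356 tonne/day.
Combined feed n12 = 532 + 54.356 = 586.36 tonne/day.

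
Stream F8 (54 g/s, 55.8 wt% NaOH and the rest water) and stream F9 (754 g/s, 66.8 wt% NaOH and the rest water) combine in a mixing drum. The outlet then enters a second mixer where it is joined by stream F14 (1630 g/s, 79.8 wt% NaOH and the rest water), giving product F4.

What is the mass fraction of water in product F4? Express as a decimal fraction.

Overall, product flow = 2438 g/s.
water in = 54×0.442 + 754×0.332 + 1630×0.202 = 603.46 g/s.
water fraction in F4 = 0.248.

0.248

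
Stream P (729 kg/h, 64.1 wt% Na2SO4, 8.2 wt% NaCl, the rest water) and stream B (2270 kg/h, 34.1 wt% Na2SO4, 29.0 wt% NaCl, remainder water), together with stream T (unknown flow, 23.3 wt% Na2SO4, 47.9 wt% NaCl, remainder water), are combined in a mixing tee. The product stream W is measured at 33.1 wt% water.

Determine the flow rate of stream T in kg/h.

1091 kg/h

Let T be the unknown flow. Total out = 2999 + T.
water balance: 1039.6 + 0.288·T = 0.331·(2999 + T)
(0.288 − 0.331)·T = 0.331×2999 − 1039.6 = -46.894
T = -46.894 / -0.043 = 1090.6 kg/h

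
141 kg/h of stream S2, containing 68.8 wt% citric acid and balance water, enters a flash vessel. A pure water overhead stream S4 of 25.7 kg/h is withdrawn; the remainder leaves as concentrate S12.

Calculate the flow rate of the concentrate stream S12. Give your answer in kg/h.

115.3 kg/h

Concentrate = 141 − 25.7 = 115.3 kg/h.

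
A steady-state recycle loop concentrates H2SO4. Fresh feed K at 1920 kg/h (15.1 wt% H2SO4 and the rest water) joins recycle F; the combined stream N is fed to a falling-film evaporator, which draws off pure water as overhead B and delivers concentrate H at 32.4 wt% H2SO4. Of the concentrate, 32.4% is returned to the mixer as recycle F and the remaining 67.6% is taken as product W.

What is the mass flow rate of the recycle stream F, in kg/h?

Overall H2SO4 balance (none leaves overhead): H2SO4 in fresh feed = H2SO4 in product, i.e. 1920×0.151 = (1−0.324)·H·0.324.
H = 289.92/(0.324×0.676) = 1323.7 kg/h.
Recycle F = 0.324×1323.7 = 428.88 kg/h.

428.9 kg/h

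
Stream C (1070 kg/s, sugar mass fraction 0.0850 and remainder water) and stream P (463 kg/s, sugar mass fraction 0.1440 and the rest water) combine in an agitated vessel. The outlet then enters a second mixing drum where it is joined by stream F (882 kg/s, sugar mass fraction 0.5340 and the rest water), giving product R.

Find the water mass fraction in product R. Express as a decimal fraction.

Overall, product flow = 2415 kg/s.
water in = 1070×0.915 + 463×0.856 + 882×0.466 = 1786.4 kg/s.
water fraction in R = 0.7397.

0.7397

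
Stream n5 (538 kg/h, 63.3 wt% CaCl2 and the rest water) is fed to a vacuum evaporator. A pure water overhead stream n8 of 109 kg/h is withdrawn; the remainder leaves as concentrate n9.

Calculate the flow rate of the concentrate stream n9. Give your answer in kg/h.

429 kg/h

Concentrate = 538 − 109 = 429 kg/h.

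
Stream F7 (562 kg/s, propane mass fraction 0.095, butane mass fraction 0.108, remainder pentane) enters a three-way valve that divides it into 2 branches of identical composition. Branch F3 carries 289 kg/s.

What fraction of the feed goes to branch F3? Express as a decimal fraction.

Fraction to F3 = 289/562 = 0.5142.

0.514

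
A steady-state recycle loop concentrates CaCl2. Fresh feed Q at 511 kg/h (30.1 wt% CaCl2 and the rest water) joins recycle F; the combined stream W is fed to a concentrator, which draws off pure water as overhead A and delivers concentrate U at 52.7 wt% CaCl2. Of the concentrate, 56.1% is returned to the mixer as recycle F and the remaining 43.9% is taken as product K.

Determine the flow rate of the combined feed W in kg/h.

Overall CaCl2 balance (none leaves overhead): CaCl2 in fresh feed = CaCl2 in product, i.e. 511×0.301 = (1−0.561)·U·0.527.
U = 153.81/(0.527×0.439) = 664.83 kg/h.
Recycle F = 0.561×664.83 = 372.97 kg/h.
Combined feed W = 511 + 372.97 = 883.97 kg/h.

884 kg/h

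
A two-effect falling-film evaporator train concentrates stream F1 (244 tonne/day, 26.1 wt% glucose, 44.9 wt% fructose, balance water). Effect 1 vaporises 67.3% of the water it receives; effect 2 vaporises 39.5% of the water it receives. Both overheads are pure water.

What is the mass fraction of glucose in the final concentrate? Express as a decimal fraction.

water in feed = 244×0.290 = 70.76 tonne/day.
After stage 1: water left = (1−0.673)×70.76 = 23.139; stream total = 196.38 tonne/day.
After stage 2: water left = (1−0.395)×23.139 = 13.999; final concentrate = 187.24 tonne/day.
glucose fraction = 63.684/187.24 = 0.3401.

0.3401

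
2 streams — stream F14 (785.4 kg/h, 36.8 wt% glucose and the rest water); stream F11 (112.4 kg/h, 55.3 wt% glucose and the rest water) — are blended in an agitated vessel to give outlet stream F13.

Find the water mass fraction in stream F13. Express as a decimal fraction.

Total flow out = 785.4 + 112.4 = 897.8 kg/h.
water in = 785.4×0.632 + 112.4×0.447 = 546.62 kg/h.
water mass fraction in F13 = 546.62/897.8 = 0.6088.

0.6088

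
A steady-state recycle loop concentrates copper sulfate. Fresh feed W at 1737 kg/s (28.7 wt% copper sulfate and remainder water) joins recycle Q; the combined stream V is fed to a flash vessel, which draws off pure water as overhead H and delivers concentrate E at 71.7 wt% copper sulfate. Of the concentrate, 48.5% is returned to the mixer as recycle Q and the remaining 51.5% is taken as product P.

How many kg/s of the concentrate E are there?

Overall copper sulfate balance (none leaves overhead): copper sulfate in fresh feed = copper sulfate in product, i.e. 1737×0.287 = (1−0.485)·E·0.717.
E = 498.52/(0.717×0.515) = 1350.1 kg/s.

1350 kg/s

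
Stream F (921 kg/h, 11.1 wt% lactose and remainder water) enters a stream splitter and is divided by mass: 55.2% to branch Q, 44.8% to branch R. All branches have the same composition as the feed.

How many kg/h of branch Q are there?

Branch Q flow = 0.552×921 = 508.39 kg/h.

508.4 kg/h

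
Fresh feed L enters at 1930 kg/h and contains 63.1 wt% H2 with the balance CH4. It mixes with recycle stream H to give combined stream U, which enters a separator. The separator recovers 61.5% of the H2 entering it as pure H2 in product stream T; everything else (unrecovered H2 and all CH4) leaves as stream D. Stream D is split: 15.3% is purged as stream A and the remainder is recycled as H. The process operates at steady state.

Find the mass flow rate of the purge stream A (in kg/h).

818.6 kg/h

CH4 enters only via L and leaves only via the purge: 1930×0.369 = 0.153×(CH4 in D), and the separator passes all CH4, so CH4 in U = CH4 in D = 4654.7 kg/h.
H2 in U: m_A = 1930×0.631 + (1−0.153)·(1−0.615)·m_A, so m_A = 1217.8/0.6739 = 1807.1 kg/h.
D = (1−0.615)×1807.1 + 4654.7 = 5350.4 kg/h.
Purge A = 0.153×5350.4 = 818.62 kg/h.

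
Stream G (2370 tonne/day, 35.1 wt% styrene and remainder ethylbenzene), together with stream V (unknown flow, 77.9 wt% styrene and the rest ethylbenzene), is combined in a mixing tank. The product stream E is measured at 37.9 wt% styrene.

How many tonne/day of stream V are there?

165.9 tonne/day

Let V be the unknown flow. Total out = 2370 + V.
styrene balance: 831.87 + 0.779·V = 0.379·(2370 + V)
(0.779 − 0.379)·V = 0.379×2370 − 831.87 = 66.36
V = 66.36 / 0.400 = 165.9 tonne/day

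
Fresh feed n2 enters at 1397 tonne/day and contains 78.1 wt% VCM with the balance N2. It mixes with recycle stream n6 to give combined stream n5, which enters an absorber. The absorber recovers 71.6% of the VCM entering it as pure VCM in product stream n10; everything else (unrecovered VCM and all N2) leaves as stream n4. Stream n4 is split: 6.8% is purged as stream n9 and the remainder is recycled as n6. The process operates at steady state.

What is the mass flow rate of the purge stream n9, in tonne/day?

334.6 tonne/day

N2 enters only via n2 and leaves only via the purge: 1397×0.219 = 0.068×(N2 in n4), and the absorber passes all N2, so N2 in n5 = N2 in n4 = 4499.2 tonne/day.
VCM in n5: m_A = 1397×0.781 + (1−0.068)·(1−0.716)·m_A, so m_A = 1091.1/0.7353 = 1483.8 tonne/day.
n4 = (1−0.716)×1483.8 + 4499.2 = 4920.6 tonne/day.
Purge n9 = 0.068×4920.6 = 334.6 tonne/day.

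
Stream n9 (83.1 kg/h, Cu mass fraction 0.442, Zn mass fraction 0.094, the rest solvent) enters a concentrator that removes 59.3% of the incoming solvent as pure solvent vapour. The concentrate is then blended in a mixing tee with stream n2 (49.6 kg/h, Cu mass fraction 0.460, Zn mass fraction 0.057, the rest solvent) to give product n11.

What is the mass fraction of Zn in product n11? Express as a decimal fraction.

Vapour removed = 0.593×0.464×83.1 = 22.865 kg/h; concentrate = 60.235 kg/h.
Zn reaching the mixer = 7.8114 (from concentrate) + 49.6×0.057 = 10.639 kg/h.
Product flow = 60.235 + 49.6 = 109.83 kg/h; Zn fraction = 0.097.

0.097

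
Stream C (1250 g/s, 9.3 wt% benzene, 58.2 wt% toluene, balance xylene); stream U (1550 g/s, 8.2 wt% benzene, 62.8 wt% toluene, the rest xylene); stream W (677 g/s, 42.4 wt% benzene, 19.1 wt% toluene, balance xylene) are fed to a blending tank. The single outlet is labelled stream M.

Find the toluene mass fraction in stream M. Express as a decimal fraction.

Total flow out = 1250 + 1550 + 677 = 3477 g/s.
toluene in = 1250×0.582 + 1550×0.628 + 677×0.191 = 1830.2 g/s.
toluene mass fraction in M = 1830.2/3477 = 0.526.

0.526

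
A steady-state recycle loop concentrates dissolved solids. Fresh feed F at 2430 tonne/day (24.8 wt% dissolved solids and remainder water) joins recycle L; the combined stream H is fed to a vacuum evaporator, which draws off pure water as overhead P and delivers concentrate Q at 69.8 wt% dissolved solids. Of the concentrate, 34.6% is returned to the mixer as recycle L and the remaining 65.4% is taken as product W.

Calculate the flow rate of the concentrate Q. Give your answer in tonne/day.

1320 tonne/day

Overall dissolved solids balance (none leaves overhead): dissolved solids in fresh feed = dissolved solids in product, i.e. 2430×0.248 = (1−0.346)·Q·0.698.
Q = 602.64/(0.698×0.654) = 1320.2 tonne/day.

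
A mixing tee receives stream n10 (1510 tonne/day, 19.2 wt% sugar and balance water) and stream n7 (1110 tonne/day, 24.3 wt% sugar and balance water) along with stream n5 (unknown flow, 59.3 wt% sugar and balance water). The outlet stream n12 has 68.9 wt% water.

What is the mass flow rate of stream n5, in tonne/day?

904.9 tonne/day

Let n5 be the unknown flow. Total out = 2620 + n5.
water balance: 2060.4 + 0.407·n5 = 0.689·(2620 + n5)
(0.407 − 0.689)·n5 = 0.689×2620 − 2060.4 = -255.17
n5 = -255.17 / -0.282 = 904.86 tonne/day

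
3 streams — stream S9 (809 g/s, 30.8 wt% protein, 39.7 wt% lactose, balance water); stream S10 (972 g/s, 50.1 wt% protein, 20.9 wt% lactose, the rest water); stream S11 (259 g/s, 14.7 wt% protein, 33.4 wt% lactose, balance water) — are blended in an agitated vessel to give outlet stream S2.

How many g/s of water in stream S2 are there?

655 g/s

water out = water in = 809×0.295 + 972×0.290 + 259×0.519 = 654.96 g/s.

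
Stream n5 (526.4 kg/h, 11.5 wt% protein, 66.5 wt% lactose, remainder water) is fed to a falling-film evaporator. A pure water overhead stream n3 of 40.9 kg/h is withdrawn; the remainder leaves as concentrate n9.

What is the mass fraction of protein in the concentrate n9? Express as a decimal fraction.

protein is not removed: 526.4×0.115 = 60.536 kg/h of protein enters n9.
Concentrate = 526.4 − 40.9 = 485.5 kg/h.
Mass fraction = 60.536/485.5 = 0.1247.

0.1247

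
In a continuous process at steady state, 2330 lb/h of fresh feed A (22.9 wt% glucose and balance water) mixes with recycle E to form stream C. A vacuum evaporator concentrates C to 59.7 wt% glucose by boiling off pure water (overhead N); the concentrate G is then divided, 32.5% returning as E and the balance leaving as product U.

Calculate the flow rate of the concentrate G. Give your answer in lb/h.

1324 lb/h

Overall glucose balance (none leaves overhead): glucose in fresh feed = glucose in product, i.e. 2330×0.229 = (1−0.325)·G·0.597.
G = 533.57/(0.597×0.675) = 1324.1 lb/h.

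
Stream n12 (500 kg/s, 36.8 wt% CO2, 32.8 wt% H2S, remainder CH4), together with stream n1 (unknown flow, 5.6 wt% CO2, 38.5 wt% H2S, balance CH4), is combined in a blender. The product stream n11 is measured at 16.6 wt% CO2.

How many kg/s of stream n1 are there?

Let n1 be the unknown flow. Total out = 500 + n1.
CO2 balance: 184 + 0.056·n1 = 0.166·(500 + n1)
(0.056 − 0.166)·n1 = 0.166×500 − 184 = -101
n1 = -101 / -0.110 = 918.18 kg/s

918.2 kg/s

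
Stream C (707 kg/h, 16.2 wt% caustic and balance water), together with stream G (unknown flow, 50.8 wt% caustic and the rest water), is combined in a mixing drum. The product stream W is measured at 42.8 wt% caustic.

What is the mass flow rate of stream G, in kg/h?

2351 kg/h

Let G be the unknown flow. Total out = 707 + G.
caustic balance: 114.53 + 0.508·G = 0.428·(707 + G)
(0.508 − 0.428)·G = 0.428×707 − 114.53 = 188.06
G = 188.06 / 0.080 = 2350.8 kg/h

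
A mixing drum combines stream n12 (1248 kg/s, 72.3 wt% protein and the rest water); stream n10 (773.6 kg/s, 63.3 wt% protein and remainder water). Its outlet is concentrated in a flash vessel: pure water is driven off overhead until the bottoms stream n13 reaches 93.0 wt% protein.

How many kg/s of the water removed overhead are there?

protein entering = 1248×0.723 + 773.6×0.633 = 1392 kg/s.
All protein reports to n13, so n13 = 1392/0.930 = 1496.8 kg/s.
Total feed = 2021.6 kg/s; overhead = 2021.6 − 1496.8 = 524.83 kg/s.

524.8 kg/s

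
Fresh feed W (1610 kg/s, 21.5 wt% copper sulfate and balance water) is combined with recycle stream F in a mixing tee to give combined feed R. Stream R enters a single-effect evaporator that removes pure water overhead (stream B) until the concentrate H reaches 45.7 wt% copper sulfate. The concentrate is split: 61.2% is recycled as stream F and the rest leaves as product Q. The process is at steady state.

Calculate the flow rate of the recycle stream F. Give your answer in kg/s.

Overall copper sulfate balance (none leaves overhead): copper sulfate in fresh feed = copper sulfate in product, i.e. 1610×0.215 = (1−0.612)·H·0.457.
H = 346.15/(0.457×0.388) = 1952.2 kg/s.
Recycle F = 0.612×1952.2 = 1194.7 kg/s.

1195 kg/s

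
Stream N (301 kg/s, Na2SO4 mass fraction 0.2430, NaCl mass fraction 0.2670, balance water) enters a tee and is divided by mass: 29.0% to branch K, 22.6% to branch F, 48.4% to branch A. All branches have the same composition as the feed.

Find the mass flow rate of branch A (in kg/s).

145.7 kg/s

Branch A flow = 0.484×301 = 145.68 kg/s.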